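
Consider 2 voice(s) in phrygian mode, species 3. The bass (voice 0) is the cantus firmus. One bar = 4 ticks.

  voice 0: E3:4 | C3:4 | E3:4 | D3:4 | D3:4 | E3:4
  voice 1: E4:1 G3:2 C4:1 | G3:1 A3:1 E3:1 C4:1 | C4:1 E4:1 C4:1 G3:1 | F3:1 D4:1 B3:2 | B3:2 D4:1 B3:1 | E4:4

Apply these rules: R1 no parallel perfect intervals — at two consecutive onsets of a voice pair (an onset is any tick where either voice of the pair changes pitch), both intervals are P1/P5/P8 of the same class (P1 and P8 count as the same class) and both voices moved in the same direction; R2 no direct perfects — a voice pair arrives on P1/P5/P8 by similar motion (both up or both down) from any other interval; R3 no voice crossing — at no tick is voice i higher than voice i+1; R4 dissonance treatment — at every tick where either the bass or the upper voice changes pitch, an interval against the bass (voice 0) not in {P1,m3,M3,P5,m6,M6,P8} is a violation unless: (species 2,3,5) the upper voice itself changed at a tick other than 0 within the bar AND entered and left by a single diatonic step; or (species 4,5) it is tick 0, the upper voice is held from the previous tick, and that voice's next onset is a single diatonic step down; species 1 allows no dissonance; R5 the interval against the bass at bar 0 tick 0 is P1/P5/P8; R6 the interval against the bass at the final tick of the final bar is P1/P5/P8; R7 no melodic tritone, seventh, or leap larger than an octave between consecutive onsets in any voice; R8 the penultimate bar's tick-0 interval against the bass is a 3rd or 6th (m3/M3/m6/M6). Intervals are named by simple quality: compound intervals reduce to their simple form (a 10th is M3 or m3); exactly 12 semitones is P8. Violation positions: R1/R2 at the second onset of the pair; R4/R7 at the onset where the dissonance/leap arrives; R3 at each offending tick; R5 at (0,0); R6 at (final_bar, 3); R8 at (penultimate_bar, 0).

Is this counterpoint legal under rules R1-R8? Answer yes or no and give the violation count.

No (2 violations)

bar 0: v0=E3 v1=E4 (P8)
bar 1: v0=C3 v1=G3 (P5)
bar 2: v0=E3 v1=C4 (m6)
bar 3: v0=D3 v1=F3 (m3)
bar 4: v0=D3 v1=B3 (M6)
bar 5: v0=E3 v1=E4 (P8)
  R2 @ bar1.0: E3/C4 m6 -> C3/G3 P5 similar
  R2 @ bar5.0: D3/B3 M6 -> E3/E4 P8 similar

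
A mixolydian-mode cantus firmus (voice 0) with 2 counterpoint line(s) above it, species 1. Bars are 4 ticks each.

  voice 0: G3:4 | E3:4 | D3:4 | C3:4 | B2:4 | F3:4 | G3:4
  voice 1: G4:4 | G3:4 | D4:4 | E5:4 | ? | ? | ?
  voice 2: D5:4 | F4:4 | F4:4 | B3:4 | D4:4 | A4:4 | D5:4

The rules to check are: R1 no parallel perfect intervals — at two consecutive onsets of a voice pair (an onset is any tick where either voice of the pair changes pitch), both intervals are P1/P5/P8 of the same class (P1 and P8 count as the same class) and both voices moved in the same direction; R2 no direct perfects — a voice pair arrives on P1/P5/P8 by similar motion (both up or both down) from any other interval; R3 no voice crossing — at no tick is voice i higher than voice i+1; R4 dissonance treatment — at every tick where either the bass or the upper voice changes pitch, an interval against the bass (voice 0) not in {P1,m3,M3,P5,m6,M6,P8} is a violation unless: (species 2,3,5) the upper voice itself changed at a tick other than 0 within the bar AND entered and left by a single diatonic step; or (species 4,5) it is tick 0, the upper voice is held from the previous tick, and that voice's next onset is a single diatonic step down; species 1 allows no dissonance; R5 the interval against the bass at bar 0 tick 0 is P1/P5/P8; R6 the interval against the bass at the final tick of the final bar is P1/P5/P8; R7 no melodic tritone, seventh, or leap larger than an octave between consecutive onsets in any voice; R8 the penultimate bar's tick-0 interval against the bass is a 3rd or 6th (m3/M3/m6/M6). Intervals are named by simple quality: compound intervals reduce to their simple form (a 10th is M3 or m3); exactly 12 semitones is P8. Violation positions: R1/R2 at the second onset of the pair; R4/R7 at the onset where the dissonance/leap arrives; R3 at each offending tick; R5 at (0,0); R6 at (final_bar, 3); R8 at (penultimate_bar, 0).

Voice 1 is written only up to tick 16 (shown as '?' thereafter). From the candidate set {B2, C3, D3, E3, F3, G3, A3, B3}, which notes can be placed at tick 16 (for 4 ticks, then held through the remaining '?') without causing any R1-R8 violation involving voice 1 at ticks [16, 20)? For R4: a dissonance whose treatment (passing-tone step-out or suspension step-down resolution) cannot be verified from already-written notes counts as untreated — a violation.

{}

B2: violates R2,R7
C3: violates R4,R7
D3: violates R7
E3: violates R4,R7
F3: violates R4,R7
G3: violates R7
A3: violates R4,R7
B3: violates R2,R7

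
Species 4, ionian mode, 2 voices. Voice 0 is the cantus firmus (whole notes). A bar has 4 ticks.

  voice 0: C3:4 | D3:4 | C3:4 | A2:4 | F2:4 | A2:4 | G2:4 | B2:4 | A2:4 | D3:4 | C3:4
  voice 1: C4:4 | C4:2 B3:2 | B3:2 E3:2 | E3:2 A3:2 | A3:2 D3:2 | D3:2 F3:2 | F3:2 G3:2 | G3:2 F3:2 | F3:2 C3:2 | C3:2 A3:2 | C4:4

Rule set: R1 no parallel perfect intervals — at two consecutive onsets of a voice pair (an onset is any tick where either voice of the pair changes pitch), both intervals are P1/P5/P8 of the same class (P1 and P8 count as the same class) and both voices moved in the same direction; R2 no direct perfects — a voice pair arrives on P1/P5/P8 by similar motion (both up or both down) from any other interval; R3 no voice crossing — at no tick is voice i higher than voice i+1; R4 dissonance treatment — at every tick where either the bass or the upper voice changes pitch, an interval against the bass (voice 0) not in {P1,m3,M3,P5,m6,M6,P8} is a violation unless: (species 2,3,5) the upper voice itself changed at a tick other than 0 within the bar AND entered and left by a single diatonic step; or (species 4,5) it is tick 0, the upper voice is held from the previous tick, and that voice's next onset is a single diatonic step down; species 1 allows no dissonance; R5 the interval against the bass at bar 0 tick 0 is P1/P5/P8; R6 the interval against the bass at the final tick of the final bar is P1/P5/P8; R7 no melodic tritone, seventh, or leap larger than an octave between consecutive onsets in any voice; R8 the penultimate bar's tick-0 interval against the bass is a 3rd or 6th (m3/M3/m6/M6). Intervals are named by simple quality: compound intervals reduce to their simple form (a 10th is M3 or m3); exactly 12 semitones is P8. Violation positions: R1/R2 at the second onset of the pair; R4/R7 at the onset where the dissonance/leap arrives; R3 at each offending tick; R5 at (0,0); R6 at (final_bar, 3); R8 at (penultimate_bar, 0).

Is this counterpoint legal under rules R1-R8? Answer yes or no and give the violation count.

bar 0: v0=C3 v1=C4 (P8)
bar 1: v0=D3 v1=C4 (m7)
bar 2: v0=C3 v1=B3 (M7)
bar 3: v0=A2 v1=E3 (P5)
bar 4: v0=F2 v1=A3 (M3)
bar 5: v0=A2 v1=D3 (P4)
bar 6: v0=G2 v1=F3 (m7)
bar 7: v0=B2 v1=G3 (m6)
bar 8: v0=A2 v1=F3 (m6)
bar 9: v0=D3 v1=C3 (M2)
bar 10: v0=C3 v1=C4 (P8)
  R4 @ bar2.0: C3/B3 M7 untreated
  R4 @ bar5.0: A2/D3 P4 untreated
  R4 @ bar6.0: G2/F3 m7 untreated
  R4 @ bar7.2: B2/F3 TT untreated
  R3 @ bar9.0: D3 above C3
  R4 @ bar9.0: D3/C3 M2 untreated
  R8 @ bar9.0: penult M2 not 3rd/6th
  R3 @ bar9.1: D3 above C3

No (8 violations)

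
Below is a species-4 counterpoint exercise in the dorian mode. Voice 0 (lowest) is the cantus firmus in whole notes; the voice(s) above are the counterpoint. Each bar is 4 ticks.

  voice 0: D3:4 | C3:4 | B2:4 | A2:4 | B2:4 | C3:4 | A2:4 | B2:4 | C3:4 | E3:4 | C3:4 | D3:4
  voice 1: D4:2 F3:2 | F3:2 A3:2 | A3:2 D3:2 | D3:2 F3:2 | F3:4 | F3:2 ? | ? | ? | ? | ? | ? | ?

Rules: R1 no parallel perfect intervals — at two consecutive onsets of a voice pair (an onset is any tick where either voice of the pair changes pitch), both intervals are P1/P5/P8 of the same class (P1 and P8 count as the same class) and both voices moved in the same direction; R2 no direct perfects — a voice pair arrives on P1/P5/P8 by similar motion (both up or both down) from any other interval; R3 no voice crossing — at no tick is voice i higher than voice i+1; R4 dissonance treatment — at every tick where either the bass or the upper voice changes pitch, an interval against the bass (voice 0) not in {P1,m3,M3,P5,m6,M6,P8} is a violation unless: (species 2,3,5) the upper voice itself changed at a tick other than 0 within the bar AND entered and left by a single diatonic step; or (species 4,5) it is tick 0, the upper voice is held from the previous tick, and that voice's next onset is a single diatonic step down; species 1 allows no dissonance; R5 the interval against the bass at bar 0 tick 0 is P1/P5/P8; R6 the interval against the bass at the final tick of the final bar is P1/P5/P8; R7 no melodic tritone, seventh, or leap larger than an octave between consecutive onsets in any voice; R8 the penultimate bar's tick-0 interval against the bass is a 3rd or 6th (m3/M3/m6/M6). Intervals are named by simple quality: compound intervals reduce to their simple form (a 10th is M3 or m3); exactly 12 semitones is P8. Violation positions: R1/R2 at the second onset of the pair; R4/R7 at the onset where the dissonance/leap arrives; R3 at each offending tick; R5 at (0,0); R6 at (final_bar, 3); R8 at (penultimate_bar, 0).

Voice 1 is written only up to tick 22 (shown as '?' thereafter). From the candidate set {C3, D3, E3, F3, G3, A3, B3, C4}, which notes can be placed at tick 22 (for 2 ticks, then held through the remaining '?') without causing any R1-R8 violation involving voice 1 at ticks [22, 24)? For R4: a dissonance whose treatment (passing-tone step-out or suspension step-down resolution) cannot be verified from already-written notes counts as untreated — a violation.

C3: legal
D3: violates R4
E3: legal
F3: legal
G3: legal
A3: legal
B3: violates R4,R7
C4: legal

{A3, C3, C4, E3, F3, G3}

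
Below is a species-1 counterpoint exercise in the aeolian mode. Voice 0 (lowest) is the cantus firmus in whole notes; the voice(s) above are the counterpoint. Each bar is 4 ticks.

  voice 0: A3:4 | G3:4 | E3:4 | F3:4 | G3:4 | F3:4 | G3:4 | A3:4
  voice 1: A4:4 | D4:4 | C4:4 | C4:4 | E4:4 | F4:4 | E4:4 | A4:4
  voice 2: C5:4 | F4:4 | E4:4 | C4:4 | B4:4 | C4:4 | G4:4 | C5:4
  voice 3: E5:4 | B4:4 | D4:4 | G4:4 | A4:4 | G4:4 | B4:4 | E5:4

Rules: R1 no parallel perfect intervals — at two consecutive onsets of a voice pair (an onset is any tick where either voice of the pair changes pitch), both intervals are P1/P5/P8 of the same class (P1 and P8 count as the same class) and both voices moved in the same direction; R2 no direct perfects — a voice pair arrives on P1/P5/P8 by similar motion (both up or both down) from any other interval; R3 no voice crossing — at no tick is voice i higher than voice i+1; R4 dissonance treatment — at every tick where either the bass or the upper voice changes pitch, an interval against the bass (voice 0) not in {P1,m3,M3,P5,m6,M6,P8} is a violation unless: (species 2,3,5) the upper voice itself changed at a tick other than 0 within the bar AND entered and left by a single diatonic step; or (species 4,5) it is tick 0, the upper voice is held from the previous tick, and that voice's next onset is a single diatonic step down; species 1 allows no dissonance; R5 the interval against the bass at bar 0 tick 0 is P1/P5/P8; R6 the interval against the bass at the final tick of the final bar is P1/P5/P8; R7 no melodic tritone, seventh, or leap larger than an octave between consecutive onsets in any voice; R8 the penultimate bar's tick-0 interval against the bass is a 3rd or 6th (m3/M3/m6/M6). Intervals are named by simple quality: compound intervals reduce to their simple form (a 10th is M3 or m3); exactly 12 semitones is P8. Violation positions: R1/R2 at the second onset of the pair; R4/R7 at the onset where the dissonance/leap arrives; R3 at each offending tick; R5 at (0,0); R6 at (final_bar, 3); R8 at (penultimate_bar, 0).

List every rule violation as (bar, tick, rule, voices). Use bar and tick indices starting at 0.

(0, 0, R5, (0, 2))
(1, 0, R2, (0, 1))
(1, 0, R4, (0, 2))
(2, 0, R2, (0, 2))
(2, 0, R3, (2, 3))
(2, 0, R4, (0, 3))
(2, 1, R3, (2, 3))
(2, 2, R3, (2, 3))
(2, 3, R3, (2, 3))
(3, 0, R4, (0, 3))
(4, 0, R2, (1, 2))
(4, 0, R3, (2, 3))
(4, 0, R4, (0, 3))
(4, 0, R7, (2,))
(4, 1, R3, (2, 3))
(4, 2, R3, (2, 3))
(4, 3, R3, (2, 3))
(5, 0, R2, (0, 2))
(5, 0, R2, (2, 3))
(5, 0, R3, (1, 2))
(5, 0, R4, (0, 3))
(5, 0, R7, (2,))
(5, 1, R3, (1, 2))
(5, 2, R3, (1, 2))
(5, 3, R3, (1, 2))
(6, 0, R2, (0, 2))
(6, 0, R8, (0, 2))
(7, 0, R1, (1, 3))
(7, 0, R2, (0, 1))
(7, 0, R2, (0, 3))
(7, 3, R6, (0, 2))

bar 0: v0=A3 v1=A4 v2=C5 v3=E5 downbeat P5
bar 1: v0=G3 v1=D4 v2=F4 v3=B4 downbeat M3
bar 2: v0=E3 v1=C4 v2=E4 v3=D4 downbeat m7
bar 3: v0=F3 v1=C4 v2=C4 v3=G4 downbeat M2
bar 4: v0=G3 v1=E4 v2=B4 v3=A4 downbeat M2
bar 5: v0=F3 v1=F4 v2=C4 v3=G4 downbeat M2
bar 6: v0=G3 v1=E4 v2=G4 v3=B4 downbeat M3
bar 7: v0=A3 v1=A4 v2=C5 v3=E5 downbeat P5
  -> R5 @ bar 0 tick 0 v(0, 2): opens on m3
  -> R2 @ bar 1 tick 0 v(0, 1): A3/A4 P8 -> G3/D4 P5 similar
  -> R4 @ bar 1 tick 0 v(0, 2): G3/F4 m7 untreated
  -> R2 @ bar 2 tick 0 v(0, 2): G3/F4 m7 -> E3/E4 P8 similar
  -> R3 @ bar 2 tick 0 v(2, 3): E4 above D4
  -> R4 @ bar 2 tick 0 v(0, 3): E3/D4 m7 untreated
  -> R3 @ bar 2 tick 1 v(2, 3): E4 above D4
  -> R3 @ bar 2 tick 2 v(2, 3): E4 above D4
  -> R3 @ bar 2 tick 3 v(2, 3): E4 above D4
  -> R4 @ bar 3 tick 0 v(0, 3): F3/G4 M2 untreated
  -> R2 @ bar 4 tick 0 v(1, 2): C4/C4 P1 -> E4/B4 P5 similar
  -> R3 @ bar 4 tick 0 v(2, 3): B4 above A4
  -> R4 @ bar 4 tick 0 v(0, 3): G3/A4 M2 untreated
  -> R7 @ bar 4 tick 0 v(2,): C4->B4 leap 11st
  -> R3 @ bar 4 tick 1 v(2, 3): B4 above A4
  -> R3 @ bar 4 tick 2 v(2, 3): B4 above A4
  -> R3 @ bar 4 tick 3 v(2, 3): B4 above A4
  -> R2 @ bar 5 tick 0 v(0, 2): G3/B4 M3 -> F3/C4 P5 similar
  -> R2 @ bar 5 tick 0 v(2, 3): B4/A4 M2 -> C4/G4 P5 similar
  -> R3 @ bar 5 tick 0 v(1, 2): F4 above C4
  -> R4 @ bar 5 tick 0 v(0, 3): F3/G4 M2 untreated
  -> R7 @ bar 5 tick 0 v(2,): B4->C4 leap 11st
  -> R3 @ bar 5 tick 1 v(1, 2): F4 above C4
  -> R3 @ bar 5 tick 2 v(1, 2): F4 above C4
  -> R3 @ bar 5 tick 3 v(1, 2): F4 above C4
  -> R2 @ bar 6 tick 0 v(0, 2): F3/C4 P5 -> G3/G4 P8 similar
  -> R8 @ bar 6 tick 0 v(0, 2): penult P8 not 3rd/6th
  -> R1 @ bar 7 tick 0 v(1, 3): E4/B4 P5 -> A4/E5 P5 similar
  -> R2 @ bar 7 tick 0 v(0, 1): G3/E4 M6 -> A3/A4 P8 similar
  -> R2 @ bar 7 tick 0 v(0, 3): G3/B4 M3 -> A3/E5 P5 similar
  -> R6 @ bar 7 tick 3 v(0, 2): closes on m3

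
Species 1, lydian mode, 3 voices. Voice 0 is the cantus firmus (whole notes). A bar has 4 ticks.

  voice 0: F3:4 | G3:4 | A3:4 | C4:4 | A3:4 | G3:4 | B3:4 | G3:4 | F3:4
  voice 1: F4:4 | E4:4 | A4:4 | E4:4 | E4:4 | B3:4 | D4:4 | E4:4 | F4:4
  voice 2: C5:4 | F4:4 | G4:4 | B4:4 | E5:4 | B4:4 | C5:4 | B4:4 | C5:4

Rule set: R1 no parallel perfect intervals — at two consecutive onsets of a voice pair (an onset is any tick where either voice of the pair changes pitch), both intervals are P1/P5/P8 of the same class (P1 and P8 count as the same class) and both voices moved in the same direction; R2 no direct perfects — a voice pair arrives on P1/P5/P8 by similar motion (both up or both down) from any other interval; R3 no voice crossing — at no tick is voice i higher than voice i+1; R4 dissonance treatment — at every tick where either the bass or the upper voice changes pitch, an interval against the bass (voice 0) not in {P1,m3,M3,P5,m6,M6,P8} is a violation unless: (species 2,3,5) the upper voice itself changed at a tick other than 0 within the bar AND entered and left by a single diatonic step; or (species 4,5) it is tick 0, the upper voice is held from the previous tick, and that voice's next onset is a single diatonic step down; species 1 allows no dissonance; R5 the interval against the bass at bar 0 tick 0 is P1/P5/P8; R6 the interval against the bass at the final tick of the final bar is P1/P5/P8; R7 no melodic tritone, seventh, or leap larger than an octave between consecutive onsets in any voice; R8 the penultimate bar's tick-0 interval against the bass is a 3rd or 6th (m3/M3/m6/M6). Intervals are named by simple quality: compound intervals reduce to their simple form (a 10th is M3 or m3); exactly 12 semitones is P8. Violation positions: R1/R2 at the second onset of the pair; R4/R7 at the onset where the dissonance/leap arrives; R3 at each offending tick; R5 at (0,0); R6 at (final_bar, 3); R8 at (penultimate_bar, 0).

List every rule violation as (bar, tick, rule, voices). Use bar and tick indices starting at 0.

bar 0: v0=F3 v1=F4 v2=C5 downbeat P5
bar 1: v0=G3 v1=E4 v2=F4 downbeat m7
bar 2: v0=A3 v1=A4 v2=G4 downbeat m7
bar 3: v0=C4 v1=E4 v2=B4 downbeat M7
bar 4: v0=A3 v1=E4 v2=E5 downbeat P5
bar 5: v0=G3 v1=B3 v2=B4 downbeat M3
bar 6: v0=B3 v1=D4 v2=C5 downbeat m2
bar 7: v0=G3 v1=E4 v2=B4 downbeat M3
bar 8: v0=F3 v1=F4 v2=C5 downbeat P5
  -> R4 @ bar 1 tick 0 v(0, 2): G3/F4 m7 untreated
  -> R2 @ bar 2 tick 0 v(0, 1): G3/E4 M6 -> A3/A4 P8 similar
  -> R3 @ bar 2 tick 0 v(1, 2): A4 above G4
  -> R4 @ bar 2 tick 0 v(0, 2): A3/G4 m7 untreated
  -> R3 @ bar 2 tick 1 v(1, 2): A4 above G4
  -> R3 @ bar 2 tick 2 v(1, 2): A4 above G4
  -> R3 @ bar 2 tick 3 v(1, 2): A4 above G4
  -> R4 @ bar 3 tick 0 v(0, 2): C4/B4 M7 untreated
  -> R1 @ bar 5 tick 0 v(1, 2): E4/E5 P8 -> B3/B4 P8 similar
  -> R4 @ bar 6 tick 0 v(0, 2): B3/C5 m2 untreated
  -> R1 @ bar 8 tick 0 v(1, 2): E4/B4 P5 -> F4/C5 P5 similar

(1, 0, R4, (0, 2))
(2, 0, R2, (0, 1))
(2, 0, R3, (1, 2))
(2, 0, R4, (0, 2))
(2, 1, R3, (1, 2))
(2, 2, R3, (1, 2))
(2, 3, R3, (1, 2))
(3, 0, R4, (0, 2))
(5, 0, R1, (1, 2))
(6, 0, R4, (0, 2))
(8, 0, R1, (1, 2))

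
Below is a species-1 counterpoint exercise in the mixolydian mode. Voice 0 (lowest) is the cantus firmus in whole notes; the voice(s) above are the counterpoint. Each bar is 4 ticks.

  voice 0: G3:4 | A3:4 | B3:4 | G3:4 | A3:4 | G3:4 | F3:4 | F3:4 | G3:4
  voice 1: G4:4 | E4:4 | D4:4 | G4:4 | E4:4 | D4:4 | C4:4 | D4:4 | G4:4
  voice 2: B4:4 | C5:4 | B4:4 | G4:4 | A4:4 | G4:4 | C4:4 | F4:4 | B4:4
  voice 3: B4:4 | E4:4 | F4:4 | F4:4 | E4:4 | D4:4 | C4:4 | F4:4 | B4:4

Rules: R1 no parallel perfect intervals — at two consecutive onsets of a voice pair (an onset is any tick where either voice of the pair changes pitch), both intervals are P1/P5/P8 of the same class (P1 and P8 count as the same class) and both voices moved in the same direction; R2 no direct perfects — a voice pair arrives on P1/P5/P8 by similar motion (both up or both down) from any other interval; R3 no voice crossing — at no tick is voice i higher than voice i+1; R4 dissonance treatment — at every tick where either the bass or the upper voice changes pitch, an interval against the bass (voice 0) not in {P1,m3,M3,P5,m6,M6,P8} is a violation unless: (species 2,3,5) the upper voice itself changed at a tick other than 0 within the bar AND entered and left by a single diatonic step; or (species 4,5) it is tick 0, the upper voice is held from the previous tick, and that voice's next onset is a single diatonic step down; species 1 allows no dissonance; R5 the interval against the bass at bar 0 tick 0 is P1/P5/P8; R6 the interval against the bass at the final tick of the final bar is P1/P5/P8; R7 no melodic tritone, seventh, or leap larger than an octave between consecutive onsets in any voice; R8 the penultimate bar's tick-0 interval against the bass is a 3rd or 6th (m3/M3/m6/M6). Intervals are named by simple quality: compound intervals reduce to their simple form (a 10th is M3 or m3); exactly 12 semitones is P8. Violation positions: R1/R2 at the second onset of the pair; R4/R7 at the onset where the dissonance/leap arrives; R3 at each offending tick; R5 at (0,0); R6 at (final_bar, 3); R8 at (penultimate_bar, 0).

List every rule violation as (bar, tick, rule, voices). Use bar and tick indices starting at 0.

(0, 0, R5, (0, 2))
(0, 0, R5, (0, 3))
(1, 0, R2, (1, 3))
(1, 0, R3, (2, 3))
(1, 1, R3, (2, 3))
(1, 2, R3, (2, 3))
(1, 3, R3, (2, 3))
(2, 0, R3, (2, 3))
(2, 0, R4, (0, 3))
(2, 1, R3, (2, 3))
(2, 2, R3, (2, 3))
(2, 3, R3, (2, 3))
(3, 0, R1, (0, 2))
(3, 0, R3, (2, 3))
(3, 0, R4, (0, 3))
(3, 1, R3, (2, 3))
(3, 2, R3, (2, 3))
(3, 3, R3, (2, 3))
(4, 0, R1, (0, 2))
(4, 0, R2, (1, 3))
(4, 0, R3, (2, 3))
(4, 1, R3, (2, 3))
(4, 2, R3, (2, 3))
(4, 3, R3, (2, 3))
(5, 0, R1, (0, 1))
(5, 0, R1, (0, 2))
(5, 0, R1, (0, 3))
(5, 0, R1, (1, 3))
(5, 0, R3, (2, 3))
(5, 1, R3, (2, 3))
(5, 2, R3, (2, 3))
(5, 3, R3, (2, 3))
(6, 0, R1, (0, 1))
(6, 0, R1, (0, 3))
(6, 0, R1, (1, 3))
(6, 0, R2, (0, 2))
(6, 0, R2, (1, 2))
(6, 0, R2, (2, 3))
(7, 0, R1, (2, 3))
(7, 0, R8, (0, 2))
(7, 0, R8, (0, 3))
(8, 0, R1, (2, 3))
(8, 0, R2, (0, 1))
(8, 0, R7, (2,))
(8, 0, R7, (3,))
(8, 3, R6, (0, 2))
(8, 3, R6, (0, 3))

bar 0: v0=G3 v1=G4 v2=B4 v3=B4 downbeat M3
bar 1: v0=A3 v1=E4 v2=C5 v3=E4 downbeat P5
bar 2: v0=B3 v1=D4 v2=B4 v3=F4 downbeat TT
bar 3: v0=G3 v1=G4 v2=G4 v3=F4 downbeat m7
bar 4: v0=A3 v1=E4 v2=A4 v3=E4 downbeat P5
bar 5: v0=G3 v1=D4 v2=G4 v3=D4 downbeat P5
bar 6: v0=F3 v1=C4 v2=C4 v3=C4 downbeat P5
bar 7: v0=F3 v1=D4 v2=F4 v3=F4 downbeat P8
bar 8: v0=G3 v1=G4 v2=B4 v3=B4 downbeat M3
  -> R5 @ bar 0 tick 0 v(0, 2): opens on M3
  -> R5 @ bar 0 tick 0 v(0, 3): opens on M3
  -> R2 @ bar 1 tick 0 v(1, 3): G4/B4 M3 -> E4/E4 P1 similar
  -> R3 @ bar 1 tick 0 v(2, 3): C5 above E4
  -> R3 @ bar 1 tick 1 v(2, 3): C5 above E4
  -> R3 @ bar 1 tick 2 v(2, 3): C5 above E4
  -> R3 @ bar 1 tick 3 v(2, 3): C5 above E4
  -> R3 @ bar 2 tick 0 v(2, 3): B4 above F4
  -> R4 @ bar 2 tick 0 v(0, 3): B3/F4 TT untreated
  -> R3 @ bar 2 tick 1 v(2, 3): B4 above F4
  -> R3 @ bar 2 tick 2 v(2, 3): B4 above F4
  -> R3 @ bar 2 tick 3 v(2, 3): B4 above F4
  -> R1 @ bar 3 tick 0 v(0, 2): B3/B4 P8 -> G3/G4 P8 similar
  -> R3 @ bar 3 tick 0 v(2, 3): G4 above F4
  -> R4 @ bar 3 tick 0 v(0, 3): G3/F4 m7 untreated
  -> R3 @ bar 3 tick 1 v(2, 3): G4 above F4
  -> R3 @ bar 3 tick 2 v(2, 3): G4 above F4
  -> R3 @ bar 3 tick 3 v(2, 3): G4 above F4
  -> R1 @ bar 4 tick 0 v(0, 2): G3/G4 P8 -> A3/A4 P8 similar
  -> R2 @ bar 4 tick 0 v(1, 3): G4/F4 M2 -> E4/E4 P1 similar
  -> R3 @ bar 4 tick 0 v(2, 3): A4 above E4
  -> R3 @ bar 4 tick 1 v(2, 3): A4 above E4
  -> R3 @ bar 4 tick 2 v(2, 3): A4 above E4
  -> R3 @ bar 4 tick 3 v(2, 3): A4 above E4
  -> R1 @ bar 5 tick 0 v(0, 1): A3/E4 P5 -> G3/D4 P5 similar
  -> R1 @ bar 5 tick 0 v(0, 2): A3/A4 P8 -> G3/G4 P8 similar
  -> R1 @ bar 5 tick 0 v(0, 3): A3/E4 P5 -> G3/D4 P5 similar
  -> R1 @ bar 5 tick 0 v(1, 3): E4/E4 P1 -> D4/D4 P1 similar
  -> R3 @ bar 5 tick 0 v(2, 3): G4 above D4
  -> R3 @ bar 5 tick 1 v(2, 3): G4 above D4
  -> R3 @ bar 5 tick 2 v(2, 3): G4 above D4
  -> R3 @ bar 5 tick 3 v(2, 3): G4 above D4
  -> R1 @ bar 6 tick 0 v(0, 1): G3/D4 P5 -> F3/C4 P5 similar
  -> R1 @ bar 6 tick 0 v(0, 3): G3/D4 P5 -> F3/C4 P5 similar
  -> R1 @ bar 6 tick 0 v(1, 3): D4/D4 P1 -> C4/C4 P1 similar
  -> R2 @ bar 6 tick 0 v(0, 2): G3/G4 P8 -> F3/C4 P5 similar
  -> R2 @ bar 6 tick 0 v(1, 2): D4/G4 P4 -> C4/C4 P1 similar
  -> R2 @ bar 6 tick 0 v(2, 3): G4/D4 P4 -> C4/C4 P1 similar
  -> R1 @ bar 7 tick 0 v(2, 3): C4/C4 P1 -> F4/F4 P1 similar
  -> R8 @ bar 7 tick 0 v(0, 2): penult P8 not 3rd/6th
  -> R8 @ bar 7 tick 0 v(0, 3): penult P8 not 3rd/6th
  -> R1 @ bar 8 tick 0 v(2, 3): F4/F4 P1 -> B4/B4 P1 similar
  -> R2 @ bar 8 tick 0 v(0, 1): F3/D4 M6 -> G3/G4 P8 similar
  -> R7 @ bar 8 tick 0 v(2,): F4->B4 leap 6st
  -> R7 @ bar 8 tick 0 v(3,): F4->B4 leap 6st
  -> R6 @ bar 8 tick 3 v(0, 2): closes on M3
  -> R6 @ bar 8 tick 3 v(0, 3): closes on M3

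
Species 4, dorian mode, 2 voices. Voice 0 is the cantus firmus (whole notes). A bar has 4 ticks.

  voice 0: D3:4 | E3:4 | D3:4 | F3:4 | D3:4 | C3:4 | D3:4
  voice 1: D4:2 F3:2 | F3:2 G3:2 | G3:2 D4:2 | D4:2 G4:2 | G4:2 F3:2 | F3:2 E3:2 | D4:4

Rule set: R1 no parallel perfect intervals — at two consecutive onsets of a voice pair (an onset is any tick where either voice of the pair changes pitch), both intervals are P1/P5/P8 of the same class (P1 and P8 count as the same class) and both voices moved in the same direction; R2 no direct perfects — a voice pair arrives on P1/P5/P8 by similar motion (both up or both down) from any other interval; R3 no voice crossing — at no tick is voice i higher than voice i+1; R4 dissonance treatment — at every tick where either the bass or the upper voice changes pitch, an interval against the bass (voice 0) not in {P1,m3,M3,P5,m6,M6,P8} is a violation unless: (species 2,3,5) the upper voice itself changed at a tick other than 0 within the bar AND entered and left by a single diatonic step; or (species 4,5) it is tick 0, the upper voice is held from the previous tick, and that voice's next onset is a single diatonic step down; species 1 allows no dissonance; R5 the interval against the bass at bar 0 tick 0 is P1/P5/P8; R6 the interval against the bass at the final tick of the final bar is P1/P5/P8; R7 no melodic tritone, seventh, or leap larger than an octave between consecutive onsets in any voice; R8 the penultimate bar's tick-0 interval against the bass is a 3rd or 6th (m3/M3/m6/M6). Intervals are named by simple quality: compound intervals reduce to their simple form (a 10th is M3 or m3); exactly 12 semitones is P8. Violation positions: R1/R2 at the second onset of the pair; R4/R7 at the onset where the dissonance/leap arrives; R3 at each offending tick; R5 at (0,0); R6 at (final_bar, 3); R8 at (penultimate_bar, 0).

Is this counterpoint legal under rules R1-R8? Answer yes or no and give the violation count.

bar 0: v0=D3 v1=D4 (P8)
bar 1: v0=E3 v1=F3 (m2)
bar 2: v0=D3 v1=G3 (P4)
bar 3: v0=F3 v1=D4 (M6)
bar 4: v0=D3 v1=G4 (P4)
bar 5: v0=C3 v1=F3 (P4)
bar 6: v0=D3 v1=D4 (P8)
  R4 @ bar1.0: E3/F3 m2 untreated
  R4 @ bar2.0: D3/G3 P4 untreated
  R4 @ bar3.2: F3/G4 M2 untreated
  R4 @ bar4.0: D3/G4 P4 untreated
  R7 @ bar4.2: G4->F3 leap 14st
  R8 @ bar5.0: penult P4 not 3rd/6th
  R2 @ bar6.0: C3/E3 M3 -> D3/D4 P8 similar
  R7 @ bar6.0: E3->D4 leap 10st

No (8 violations)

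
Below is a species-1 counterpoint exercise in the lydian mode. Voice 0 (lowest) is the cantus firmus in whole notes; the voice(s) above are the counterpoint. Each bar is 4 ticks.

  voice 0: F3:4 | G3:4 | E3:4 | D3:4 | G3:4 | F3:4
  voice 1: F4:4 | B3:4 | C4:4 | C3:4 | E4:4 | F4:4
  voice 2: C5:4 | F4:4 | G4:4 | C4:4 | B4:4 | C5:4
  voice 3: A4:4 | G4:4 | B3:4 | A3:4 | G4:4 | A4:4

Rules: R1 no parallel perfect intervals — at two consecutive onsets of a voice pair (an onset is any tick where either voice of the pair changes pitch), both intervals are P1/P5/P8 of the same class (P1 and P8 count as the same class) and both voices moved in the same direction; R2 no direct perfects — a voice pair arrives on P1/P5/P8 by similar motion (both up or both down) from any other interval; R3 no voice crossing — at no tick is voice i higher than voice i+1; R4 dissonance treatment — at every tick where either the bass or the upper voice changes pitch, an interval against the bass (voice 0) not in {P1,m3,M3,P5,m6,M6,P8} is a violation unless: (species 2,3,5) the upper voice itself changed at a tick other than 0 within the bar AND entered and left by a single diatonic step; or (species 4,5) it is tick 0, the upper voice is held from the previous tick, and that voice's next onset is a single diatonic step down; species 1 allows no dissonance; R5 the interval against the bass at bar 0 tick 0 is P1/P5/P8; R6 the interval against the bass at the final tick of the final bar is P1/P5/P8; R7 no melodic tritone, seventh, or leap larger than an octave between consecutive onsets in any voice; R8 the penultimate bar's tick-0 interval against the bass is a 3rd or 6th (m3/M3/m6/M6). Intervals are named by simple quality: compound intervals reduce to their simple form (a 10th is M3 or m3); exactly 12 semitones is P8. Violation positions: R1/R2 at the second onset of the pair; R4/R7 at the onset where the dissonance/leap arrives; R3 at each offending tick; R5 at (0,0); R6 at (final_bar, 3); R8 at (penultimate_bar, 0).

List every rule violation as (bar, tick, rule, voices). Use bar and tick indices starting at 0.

(0, 0, R3, (2, 3))
(0, 0, R5, (0, 3))
(0, 1, R3, (2, 3))
(0, 2, R3, (2, 3))
(0, 3, R3, (2, 3))
(1, 0, R4, (0, 2))
(1, 0, R7, (1,))
(2, 0, R2, (0, 3))
(2, 0, R2, (1, 2))
(2, 0, R3, (2, 3))
(2, 1, R3, (2, 3))
(2, 2, R3, (2, 3))
(2, 3, R3, (2, 3))
(3, 0, R1, (0, 3))
(3, 0, R2, (1, 2))
(3, 0, R3, (0, 1))
(3, 0, R3, (2, 3))
(3, 0, R4, (0, 1))
(3, 0, R4, (0, 2))
(3, 1, R3, (0, 1))
(3, 1, R3, (2, 3))
(3, 2, R3, (0, 1))
(3, 2, R3, (2, 3))
(3, 3, R3, (0, 1))
(3, 3, R3, (2, 3))
(4, 0, R2, (0, 3))
(4, 0, R2, (1, 2))
(4, 0, R3, (2, 3))
(4, 0, R7, (1,))
(4, 0, R7, (2,))
(4, 0, R7, (3,))
(4, 0, R8, (0, 3))
(4, 1, R3, (2, 3))
(4, 2, R3, (2, 3))
(4, 3, R3, (2, 3))
(5, 0, R1, (1, 2))
(5, 0, R3, (2, 3))
(5, 1, R3, (2, 3))
(5, 2, R3, (2, 3))
(5, 3, R3, (2, 3))
(5, 3, R6, (0, 3))

bar 0: v0=F3 v1=F4 v2=C5 v3=A4 downbeat M3
bar 1: v0=G3 v1=B3 v2=F4 v3=G4 downbeat P8
bar 2: v0=E3 v1=C4 v2=G4 v3=B3 downbeat P5
bar 3: v0=D3 v1=C3 v2=C4 v3=A3 downbeat P5
bar 4: v0=G3 v1=E4 v2=B4 v3=G4 downbeat P8
bar 5: v0=F3 v1=F4 v2=C5 v3=A4 downbeat M3
  -> R3 @ bar 0 tick 0 v(2, 3): C5 above A4
  -> R5 @ bar 0 tick 0 v(0, 3): opens on M3
  -> R3 @ bar 0 tick 1 v(2, 3): C5 above A4
  -> R3 @ bar 0 tick 2 v(2, 3): C5 above A4
  -> R3 @ bar 0 tick 3 v(2, 3): C5 above A4
  -> R4 @ bar 1 tick 0 v(0, 2): G3/F4 m7 untreated
  -> R7 @ bar 1 tick 0 v(1,): F4->B3 leap 6st
  -> R2 @ bar 2 tick 0 v(0, 3): G3/G4 P8 -> E3/B3 P5 similar
  -> R2 @ bar 2 tick 0 v(1, 2): B3/F4 TT -> C4/G4 P5 similar
  -> R3 @ bar 2 tick 0 v(2, 3): G4 above B3
  -> R3 @ bar 2 tick 1 v(2, 3): G4 above B3
  -> R3 @ bar 2 tick 2 v(2, 3): G4 above B3
  -> R3 @ bar 2 tick 3 v(2, 3): G4 above B3
  -> R1 @ bar 3 tick 0 v(0, 3): E3/B3 P5 -> D3/A3 P5 similar
  -> R2 @ bar 3 tick 0 v(1, 2): C4/G4 P5 -> C3/C4 P8 similar
  -> R3 @ bar 3 tick 0 v(0, 1): D3 above C3
  -> R3 @ bar 3 tick 0 v(2, 3): C4 above A3
  -> R4 @ bar 3 tick 0 v(0, 1): D3/C3 M2 untreated
  -> R4 @ bar 3 tick 0 v(0, 2): D3/C4 m7 untreated
  -> R3 @ bar 3 tick 1 v(0, 1): D3 above C3
  -> R3 @ bar 3 tick 1 v(2, 3): C4 above A3
  -> R3 @ bar 3 tick 2 v(0, 1): D3 above C3
  -> R3 @ bar 3 tick 2 v(2, 3): C4 above A3
  -> R3 @ bar 3 tick 3 v(0, 1): D3 above C3
  -> R3 @ bar 3 tick 3 v(2, 3): C4 above A3
  -> R2 @ bar 4 tick 0 v(0, 3): D3/A3 P5 -> G3/G4 P8 similar
  -> R2 @ bar 4 tick 0 v(1, 2): C3/C4 P8 -> E4/B4 P5 similar
  -> R3 @ bar 4 tick 0 v(2, 3): B4 above G4
  -> R7 @ bar 4 tick 0 v(1,): C3->E4 leap 16st
  -> R7 @ bar 4 tick 0 v(2,): C4->B4 leap 11st
  -> R7 @ bar 4 tick 0 v(3,): A3->G4 leap 10st
  -> R8 @ bar 4 tick 0 v(0, 3): penult P8 not 3rd/6th
  -> R3 @ bar 4 tick 1 v(2, 3): B4 above G4
  -> R3 @ bar 4 tick 2 v(2, 3): B4 above G4
  -> R3 @ bar 4 tick 3 v(2, 3): B4 above G4
  -> R1 @ bar 5 tick 0 v(1, 2): E4/B4 P5 -> F4/C5 P5 similar
  -> R3 @ bar 5 tick 0 v(2, 3): C5 above A4
  -> R3 @ bar 5 tick 1 v(2, 3): C5 above A4
  -> R3 @ bar 5 tick 2 v(2, 3): C5 above A4
  -> R3 @ bar 5 tick 3 v(2, 3): C5 above A4
  -> R6 @ bar 5 tick 3 v(0, 3): closes on M3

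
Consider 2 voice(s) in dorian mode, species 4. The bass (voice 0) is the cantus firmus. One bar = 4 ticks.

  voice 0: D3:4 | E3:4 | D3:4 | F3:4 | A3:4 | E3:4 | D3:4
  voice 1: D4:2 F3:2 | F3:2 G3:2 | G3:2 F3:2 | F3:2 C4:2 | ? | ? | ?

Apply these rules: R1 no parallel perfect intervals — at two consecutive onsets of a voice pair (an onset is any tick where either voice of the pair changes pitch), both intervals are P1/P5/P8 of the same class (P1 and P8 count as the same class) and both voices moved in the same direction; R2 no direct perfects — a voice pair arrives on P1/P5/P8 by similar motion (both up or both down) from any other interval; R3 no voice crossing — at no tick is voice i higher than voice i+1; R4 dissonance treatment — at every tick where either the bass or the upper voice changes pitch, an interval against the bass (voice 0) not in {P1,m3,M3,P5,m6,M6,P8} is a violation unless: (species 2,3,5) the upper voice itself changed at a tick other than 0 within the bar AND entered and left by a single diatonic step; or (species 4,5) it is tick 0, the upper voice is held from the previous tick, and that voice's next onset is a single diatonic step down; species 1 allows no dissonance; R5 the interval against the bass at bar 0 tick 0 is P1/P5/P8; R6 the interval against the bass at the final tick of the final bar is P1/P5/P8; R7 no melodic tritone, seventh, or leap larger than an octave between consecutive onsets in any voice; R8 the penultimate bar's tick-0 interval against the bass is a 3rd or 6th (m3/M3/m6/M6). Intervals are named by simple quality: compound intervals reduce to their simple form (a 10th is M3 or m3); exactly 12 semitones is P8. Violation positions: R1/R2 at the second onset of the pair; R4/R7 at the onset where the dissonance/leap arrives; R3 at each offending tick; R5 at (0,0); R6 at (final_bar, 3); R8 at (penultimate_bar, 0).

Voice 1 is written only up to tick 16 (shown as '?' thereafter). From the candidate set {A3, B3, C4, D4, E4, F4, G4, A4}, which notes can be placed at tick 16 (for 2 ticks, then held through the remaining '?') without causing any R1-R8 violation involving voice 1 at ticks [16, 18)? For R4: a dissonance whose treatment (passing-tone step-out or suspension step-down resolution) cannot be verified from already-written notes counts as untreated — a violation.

A3: legal
B3: violates R4
C4: legal
D4: violates R4
E4: violates R1
F4: legal
G4: violates R4
A4: violates R2

{A3, C4, F4}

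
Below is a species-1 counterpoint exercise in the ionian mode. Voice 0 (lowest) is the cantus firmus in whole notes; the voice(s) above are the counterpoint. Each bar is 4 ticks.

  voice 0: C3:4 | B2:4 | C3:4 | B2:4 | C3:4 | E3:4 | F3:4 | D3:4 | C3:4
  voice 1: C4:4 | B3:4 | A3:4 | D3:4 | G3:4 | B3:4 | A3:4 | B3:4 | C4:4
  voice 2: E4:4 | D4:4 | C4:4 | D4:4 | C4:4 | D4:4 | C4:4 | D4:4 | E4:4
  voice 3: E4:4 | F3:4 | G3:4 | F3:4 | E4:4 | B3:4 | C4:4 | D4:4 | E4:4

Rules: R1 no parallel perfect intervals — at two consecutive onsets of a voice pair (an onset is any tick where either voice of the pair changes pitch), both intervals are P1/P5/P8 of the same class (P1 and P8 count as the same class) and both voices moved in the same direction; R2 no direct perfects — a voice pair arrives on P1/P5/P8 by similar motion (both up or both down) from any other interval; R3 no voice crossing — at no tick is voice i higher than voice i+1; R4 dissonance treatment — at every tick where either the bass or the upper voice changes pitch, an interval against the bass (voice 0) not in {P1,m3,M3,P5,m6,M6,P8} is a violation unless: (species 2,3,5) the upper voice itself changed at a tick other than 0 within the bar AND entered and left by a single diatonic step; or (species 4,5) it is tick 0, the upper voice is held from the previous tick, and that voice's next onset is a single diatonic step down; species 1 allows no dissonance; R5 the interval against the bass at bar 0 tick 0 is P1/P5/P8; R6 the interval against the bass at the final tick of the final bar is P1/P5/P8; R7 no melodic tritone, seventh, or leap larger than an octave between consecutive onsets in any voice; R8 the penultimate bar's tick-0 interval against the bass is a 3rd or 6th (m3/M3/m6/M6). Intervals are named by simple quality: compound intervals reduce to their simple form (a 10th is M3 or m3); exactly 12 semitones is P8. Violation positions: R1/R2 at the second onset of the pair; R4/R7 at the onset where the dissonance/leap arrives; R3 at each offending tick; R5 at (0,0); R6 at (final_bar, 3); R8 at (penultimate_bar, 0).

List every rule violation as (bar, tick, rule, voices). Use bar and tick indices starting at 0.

bar 0: v0=C3 v1=C4 v2=E4 v3=E4 downbeat M3
bar 1: v0=B2 v1=B3 v2=D4 v3=F3 downbeat TT
bar 2: v0=C3 v1=A3 v2=C4 v3=G3 downbeat P5
bar 3: v0=B2 v1=D3 v2=D4 v3=F3 downbeat TT
bar 4: v0=C3 v1=G3 v2=C4 v3=E4 downbeat M3
bar 5: v0=E3 v1=B3 v2=D4 v3=B3 downbeat P5
bar 6: v0=F3 v1=A3 v2=C4 v3=C4 downbeat P5
bar 7: v0=D3 v1=B3 v2=D4 v3=D4 downbeat P8
bar 8: v0=C3 v1=C4 v2=E4 v3=E4 downbeat M3
  -> R5 @ bar 0 tick 0 v(0, 2): opens on M3
  -> R5 @ bar 0 tick 0 v(0, 3): opens on M3
  -> R1 @ bar 1 tick 0 v(0, 1): C3/C4 P8 -> B2/B3 P8 similar
  -> R3 @ bar 1 tick 0 v(2, 3): D4 above F3
  -> R4 @ bar 1 tick 0 v(0, 3): B2/F3 TT untreated
  -> R7 @ bar 1 tick 0 v(3,): E4->F3 leap 11st
  -> R3 @ bar 1 tick 1 v(2, 3): D4 above F3
  -> R3 @ bar 1 tick 2 v(2, 3): D4 above F3
  -> R3 @ bar 1 tick 3 v(2, 3): D4 above F3
  -> R2 @ bar 2 tick 0 v(0, 3): B2/F3 TT -> C3/G3 P5 similar
  -> R3 @ bar 2 tick 0 v(2, 3): C4 above G3
  -> R3 @ bar 2 tick 1 v(2, 3): C4 above G3
  -> R3 @ bar 2 tick 2 v(2, 3): C4 above G3
  -> R3 @ bar 2 tick 3 v(2, 3): C4 above G3
  -> R3 @ bar 3 tick 0 v(2, 3): D4 above F3
  -> R4 @ bar 3 tick 0 v(0, 3): B2/F3 TT untreated
  -> R3 @ bar 3 tick 1 v(2, 3): D4 above F3
  -> R3 @ bar 3 tick 2 v(2, 3): D4 above F3
  -> R3 @ bar 3 tick 3 v(2, 3): D4 above F3
  -> R2 @ bar 4 tick 0 v(0, 1): B2/D3 m3 -> C3/G3 P5 similar
  -> R7 @ bar 4 tick 0 v(3,): F3->E4 leap 11st
  -> R1 @ bar 5 tick 0 v(0, 1): C3/G3 P5 -> E3/B3 P5 similar
  -> R3 @ bar 5 tick 0 v(2, 3): D4 above B3
  -> R4 @ bar 5 tick 0 v(0, 2): E3/D4 m7 untreated
  -> R3 @ bar 5 tick 1 v(2, 3): D4 above B3
  -> R3 @ bar 5 tick 2 v(2, 3): D4 above B3
  -> R3 @ bar 5 tick 3 v(2, 3): D4 above B3
  -> R1 @ bar 6 tick 0 v(0, 3): E3/B3 P5 -> F3/C4 P5 similar
  -> R1 @ bar 7 tick 0 v(2, 3): C4/C4 P1 -> D4/D4 P1 similar
  -> R8 @ bar 7 tick 0 v(0, 2): penult P8 not 3rd/6th
  -> R8 @ bar 7 tick 0 v(0, 3): penult P8 not 3rd/6th
  -> R1 @ bar 8 tick 0 v(2, 3): D4/D4 P1 -> E4/E4 P1 similar
  -> R6 @ bar 8 tick 3 v(0, 2): closes on M3
  -> R6 @ bar 8 tick 3 v(0, 3): closes on M3

(0, 0, R5, (0, 2))
(0, 0, R5, (0, 3))
(1, 0, R1, (0, 1))
(1, 0, R3, (2, 3))
(1, 0, R4, (0, 3))
(1, 0, R7, (3,))
(1, 1, R3, (2, 3))
(1, 2, R3, (2, 3))
(1, 3, R3, (2, 3))
(2, 0, R2, (0, 3))
(2, 0, R3, (2, 3))
(2, 1, R3, (2, 3))
(2, 2, R3, (2, 3))
(2, 3, R3, (2, 3))
(3, 0, R3, (2, 3))
(3, 0, R4, (0, 3))
(3, 1, R3, (2, 3))
(3, 2, R3, (2, 3))
(3, 3, R3, (2, 3))
(4, 0, R2, (0, 1))
(4, 0, R7, (3,))
(5, 0, R1, (0, 1))
(5, 0, R3, (2, 3))
(5, 0, R4, (0, 2))
(5, 1, R3, (2, 3))
(5, 2, R3, (2, 3))
(5, 3, R3, (2, 3))
(6, 0, R1, (0, 3))
(7, 0, R1, (2, 3))
(7, 0, R8, (0, 2))
(7, 0, R8, (0, 3))
(8, 0, R1, (2, 3))
(8, 3, R6, (0, 2))
(8, 3, R6, (0, 3))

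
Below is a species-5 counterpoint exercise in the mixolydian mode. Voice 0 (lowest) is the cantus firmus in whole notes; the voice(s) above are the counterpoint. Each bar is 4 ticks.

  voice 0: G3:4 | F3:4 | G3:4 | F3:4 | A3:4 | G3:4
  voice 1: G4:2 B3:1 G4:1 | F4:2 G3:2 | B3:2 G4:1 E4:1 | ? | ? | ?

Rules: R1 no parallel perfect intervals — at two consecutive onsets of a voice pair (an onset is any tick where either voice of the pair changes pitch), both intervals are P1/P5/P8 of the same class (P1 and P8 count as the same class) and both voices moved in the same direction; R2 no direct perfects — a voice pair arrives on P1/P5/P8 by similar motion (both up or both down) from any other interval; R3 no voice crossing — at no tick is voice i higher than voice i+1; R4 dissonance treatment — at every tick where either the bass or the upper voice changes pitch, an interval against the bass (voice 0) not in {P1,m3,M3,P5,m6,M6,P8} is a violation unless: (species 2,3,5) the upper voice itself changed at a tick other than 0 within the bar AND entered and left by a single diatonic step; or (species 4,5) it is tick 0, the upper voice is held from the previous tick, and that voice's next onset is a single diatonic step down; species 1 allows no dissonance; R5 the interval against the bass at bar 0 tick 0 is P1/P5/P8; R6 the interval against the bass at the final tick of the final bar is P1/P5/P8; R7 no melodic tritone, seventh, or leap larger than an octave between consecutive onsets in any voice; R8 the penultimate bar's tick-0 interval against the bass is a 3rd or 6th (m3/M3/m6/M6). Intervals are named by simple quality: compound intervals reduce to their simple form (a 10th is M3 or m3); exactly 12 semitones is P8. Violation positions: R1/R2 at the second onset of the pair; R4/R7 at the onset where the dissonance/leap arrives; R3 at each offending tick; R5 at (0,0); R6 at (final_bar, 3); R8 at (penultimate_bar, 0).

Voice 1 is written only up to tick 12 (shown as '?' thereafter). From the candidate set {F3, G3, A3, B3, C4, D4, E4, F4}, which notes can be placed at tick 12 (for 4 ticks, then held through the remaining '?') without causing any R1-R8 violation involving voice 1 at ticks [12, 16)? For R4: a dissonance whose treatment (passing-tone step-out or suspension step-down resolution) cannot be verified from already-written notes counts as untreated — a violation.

{A3, D4, F4}

F3: violates R2,R7
G3: violates R4
A3: legal
B3: violates R4
C4: violates R2
D4: legal
E4: violates R4
F4: legal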